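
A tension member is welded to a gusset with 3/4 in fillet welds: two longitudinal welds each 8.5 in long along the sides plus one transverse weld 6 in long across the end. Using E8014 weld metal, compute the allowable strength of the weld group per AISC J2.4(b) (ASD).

E80XX → F_EXX = 80 ksi.
t_e = 0.707 × 0.75 = 0.5302 in.
R_nwl = 0.6 × 80 × 0.5302 × 17 = 432.7 kips (longitudinal, 2 welds).
R_nwt = 0.6 × 80 × 0.5302 × 6 = 152.7 kips (transverse, base value).
(i) R_nwl + R_nwt = 585.4 kips; (ii) 0.85 R_nwl + 1.5 R_nwt = 596.8 kips.
R_n = max = 596.8 kips [governs: (ii)]; R_n/Ω = 298.4 kips.

R_n/Ω ≈ 298 kips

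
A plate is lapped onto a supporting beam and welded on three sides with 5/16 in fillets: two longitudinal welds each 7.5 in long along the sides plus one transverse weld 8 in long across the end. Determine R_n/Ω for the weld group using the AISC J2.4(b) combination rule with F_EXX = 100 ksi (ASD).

R_n/Ω ≈ 164 kips

t_e = 0.707 × 0.3125 = 0.2209 in.
R_nwl = 0.6 × 100 × 0.2209 × 15 = 198.8 kips (longitudinal, 2 welds).
R_nwt = 0.6 × 100 × 0.2209 × 8 = 106 kips (transverse, base value).
(i) R_nwl + R_nwt = 304.9 kips; (ii) 0.85 R_nwl + 1.5 R_nwt = 328.1 kips.
R_n = max = 328.1 kips [governs: (ii)]; R_n/Ω = 164 kips.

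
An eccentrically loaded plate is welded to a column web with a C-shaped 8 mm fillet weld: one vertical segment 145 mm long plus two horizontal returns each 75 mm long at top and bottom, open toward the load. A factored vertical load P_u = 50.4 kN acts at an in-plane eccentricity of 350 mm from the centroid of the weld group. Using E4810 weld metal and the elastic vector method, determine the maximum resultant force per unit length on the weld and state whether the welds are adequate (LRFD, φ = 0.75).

f_max ≈ 1440 N/mm; NOT adequate

E48XX → F_EXX = 480 MPa.
Total weld length L_w = 295 mm. Treat welds as unit-width lines.
Centroid: x̄ = 2×75×37.5 / 295 = 19.07 mm from the vertical weld.
Polar moment about centroid: J = I_x + I_y = [145³/12 + 2×75×72.5²] + [145×19.07² + 2(75³/12 + 75×18.43²)] = 1216000 mm³.
Direct shear f_v = P/L_w = 50.4×10³ / 295 = 170.8 N/mm (vertical).
Torsion M = P·e = 50.4×10³ × 350 = 17640000 N·mm.
Critical point at (x, y) = (55.93, 72.5) from centroid. f_tx = M·y/J = 1051 N/mm; f_ty = M·x/J = 811.1 N/mm.
Resultant f_max = √[f_tx² + (f_v + f_ty)²] = √[1051² + (170.8 + 811.1)²] = 1439 N/mm.
Capacity per unit length: φr_n = 0.75 × 0.6 × 480 × (0.707 × 8) = 1222 N/mm.
1439 > 1222 → NOT adequate.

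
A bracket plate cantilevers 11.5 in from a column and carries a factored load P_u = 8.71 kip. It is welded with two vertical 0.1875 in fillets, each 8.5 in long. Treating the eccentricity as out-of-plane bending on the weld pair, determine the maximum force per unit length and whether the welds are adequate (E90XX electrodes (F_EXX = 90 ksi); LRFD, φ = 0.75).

L_w = 2 × 8.5 = 17 in; section modulus (unit throat) S = 2 × L²/6 = 24.08 in².
Direct shear f_v = P/L_w = 8.71/17 = 0.5124 kip/in.
Moment M = P × e = 8.71 × 11.5 = 100.17 kip·in; bending f_b = M/S = 4.159 kip/in.
f_max = √(f_v² + f_b²) = √(0.5124² + 4.159²) = 4.191 kip/in.
φr_n = 0.75 × 0.6 × 90 × (0.707 × 0.1875) = 5.369 kip/in → adequate.

f_max ≈ 4.19 kip/in; adequate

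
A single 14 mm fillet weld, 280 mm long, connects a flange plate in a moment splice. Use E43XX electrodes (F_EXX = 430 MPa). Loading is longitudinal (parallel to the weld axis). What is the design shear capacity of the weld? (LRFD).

φR_n ≈ 536 kN

Effective throat t_e = 0.707 × 14 = 9.898 mm.
Total length L = 280 mm; A_we = 9.898 × 280 = 2771 mm².
F_nw = 0.6 F_EXX = 0.6 × 430 = 258 MPa.
φR_n = 0.75 × 258 × 2771 × 10⁻³ = 536.3 kN.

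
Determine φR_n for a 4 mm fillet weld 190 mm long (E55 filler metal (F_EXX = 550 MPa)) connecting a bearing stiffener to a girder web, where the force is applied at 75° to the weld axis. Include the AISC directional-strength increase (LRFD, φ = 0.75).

φR_n ≈ 196 kN

t_e = 0.707 × 4 = 2.828 mm; A_we = 2.828 × 190 = 537.3 mm².
Directional factor: 1.0 + 0.5 sin^1.5(75°) = 1.475.
F_nw = 0.6 × 550 × 1.475 = 486.6 MPa.
φR_n = 0.75 × 486.6 × 537.3 × 10⁻³ = 196.1 kN.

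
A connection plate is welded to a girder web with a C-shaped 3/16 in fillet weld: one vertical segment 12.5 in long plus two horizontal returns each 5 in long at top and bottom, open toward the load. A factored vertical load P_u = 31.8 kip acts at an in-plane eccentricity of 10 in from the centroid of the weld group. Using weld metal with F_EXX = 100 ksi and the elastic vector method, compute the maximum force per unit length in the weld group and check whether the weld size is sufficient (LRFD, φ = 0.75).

f_max ≈ 4.75 kip/in; adequate

Total weld length L_w = 22.5 in. Treat welds as unit-width lines.
Centroid: x̄ = 2×5×2.5 / 22.5 = 1.111 in from the vertical weld.
Polar moment about centroid: J = I_x + I_y = [12.5³/12 + 2×5×6.25²] + [12.5×1.111² + 2(5³/12 + 5×1.389²)] = 608.9 in³.
Direct shear f_v = P/L_w = 31.8 / 22.5 = 1.413 kip/in (vertical).
Torsion M = P·e = 31.8 × 10 = 318 kip·in.
Critical point at (x, y) = (3.889, 6.25) from centroid. f_tx = M·y/J = 3.264 kip/in; f_ty = M·x/J = 2.031 kip/in.
Resultant f_max = √[f_tx² + (f_v + f_ty)²] = √[3.264² + (1.413 + 2.031)²] = 4.745 kip/in.
Capacity per unit length: φr_n = 0.75 × 0.6 × 100 × (0.707 × 0.1875) = 5.965 kip/in.
4.745 ≤ 5.965 → adequate.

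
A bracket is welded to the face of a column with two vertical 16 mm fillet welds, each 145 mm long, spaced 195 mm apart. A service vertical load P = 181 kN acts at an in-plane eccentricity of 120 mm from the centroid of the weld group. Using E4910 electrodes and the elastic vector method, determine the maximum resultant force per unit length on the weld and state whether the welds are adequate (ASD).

f_max ≈ 1360 N/mm; adequate

E49XX → F_EXX = 490 MPa.
Total weld length L_w = 290 mm. Treat welds as unit-width lines.
Polar moment about centroid: J = 2[d³/12 + d(b/2)²] = 2[145³/12 + 145×97.5²] = 3265000 mm³.
Direct shear f_v = P/L_w = 181×10³ / 290 = 624.1 N/mm (vertical).
Torsion M = P·e = 181×10³ × 120 = 21720000 N·mm.
Critical point at (x, y) = (97.5, 72.5) from centroid. f_tx = M·y/J = 482.3 N/mm; f_ty = M·x/J = 648.6 N/mm.
Resultant f_max = √[f_tx² + (f_v + f_ty)²] = √[482.3² + (624.1 + 648.6)²] = 1361 N/mm.
Capacity per unit length: r_n/Ω = (1/2.0) × 0.6 × 490 × (0.707 × 16) = 1663 N/mm.
1361 ≤ 1663 → adequate.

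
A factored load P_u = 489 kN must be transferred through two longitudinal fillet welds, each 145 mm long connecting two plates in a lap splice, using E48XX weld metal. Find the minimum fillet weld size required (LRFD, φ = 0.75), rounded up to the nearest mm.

E48XX → F_EXX = 480 MPa.
Total weld length L = 290 mm.
Required throat t_e = P_u / (φ × 0.6 F_EXX × L) = 489 / (0.75 × 0.6 × 480 × 290 × 10⁻³) = 7.807 mm.
Required leg w = t_e / 0.707 = 11.04 mm → use 12 mm.

w = 12 mm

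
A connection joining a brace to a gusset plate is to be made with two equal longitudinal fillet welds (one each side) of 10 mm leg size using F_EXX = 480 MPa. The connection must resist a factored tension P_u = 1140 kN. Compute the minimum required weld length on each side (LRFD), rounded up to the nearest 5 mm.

L = 375 mm on each side

Throat t_e = 0.707 × 10 = 7.07 mm.
φr_n = 0.75 × 0.6 × 480 × 7.07 × 10⁻³ = 1.527 kN/mm.
L_req = P_u / φr_n = 1140 / 1.527 = 746.5 mm total.
Per side: 746.5 / 2 = 373.3 mm.
Round up → use L = 375 mm on each side.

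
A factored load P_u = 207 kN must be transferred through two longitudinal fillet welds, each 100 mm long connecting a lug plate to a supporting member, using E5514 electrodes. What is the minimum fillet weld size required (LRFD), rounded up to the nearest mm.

w = 6 mm

E55XX → F_EXX = 550 MPa.
Total weld length L = 200 mm.
Required throat t_e = P_u / (φ × 0.6 F_EXX × L) = 207 / (0.75 × 0.6 × 550 × 200 × 10⁻³) = 4.182 mm.
Required leg w = t_e / 0.707 = 5.915 mm → use 6 mm.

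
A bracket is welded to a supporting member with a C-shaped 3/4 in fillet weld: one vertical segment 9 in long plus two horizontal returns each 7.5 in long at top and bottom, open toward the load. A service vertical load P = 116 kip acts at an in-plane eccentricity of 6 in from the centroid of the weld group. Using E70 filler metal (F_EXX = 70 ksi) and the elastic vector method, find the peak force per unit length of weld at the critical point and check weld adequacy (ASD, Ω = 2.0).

Total weld length L_w = 24 in. Treat welds as unit-width lines.
Centroid: x̄ = 2×7.5×3.75 / 24 = 2.344 in from the vertical weld.
Polar moment about centroid: J = I_x + I_y = [9³/12 + 2×7.5×4.5²] + [9×2.344² + 2(7.5³/12 + 7.5×1.406²)] = 513.9 in³.
Direct shear f_v = P/L_w = 116 / 24 = 4.833 kip/in (vertical).
Torsion M = P·e = 116 × 6 = 696 kip·in.
Critical point at (x, y) = (5.156, 4.5) from centroid. f_tx = M·y/J = 6.094 kip/in; f_ty = M·x/J = 6.983 kip/in.
Resultant f_max = √[f_tx² + (f_v + f_ty)²] = √[6.094² + (4.833 + 6.983)²] = 13.3 kip/in.
Capacity per unit length: r_n/Ω = (1/2.0) × 0.6 × 70 × (0.707 × 0.75) = 11.14 kip/in.
13.3 > 11.14 → NOT adequate.

f_max ≈ 13.3 kip/in; NOT adequate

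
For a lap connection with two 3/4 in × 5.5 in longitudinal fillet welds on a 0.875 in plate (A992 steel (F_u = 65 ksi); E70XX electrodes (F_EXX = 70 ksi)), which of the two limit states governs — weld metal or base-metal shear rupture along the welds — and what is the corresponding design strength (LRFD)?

φR_n ≈ 184 kip (weld metal governs)

t_e = 0.707 × 0.75 = 0.5302 in; L = 11 in.
Weld metal: φR_n = 0.75 × 0.6 × 70 × 0.5302 × 11 = 183.7 kip.
Base metal (shear rupture): φR_n = 0.75 × 0.6 × 65 × 0.875 × 11 = 281.5 kip.
Governing: weld metal.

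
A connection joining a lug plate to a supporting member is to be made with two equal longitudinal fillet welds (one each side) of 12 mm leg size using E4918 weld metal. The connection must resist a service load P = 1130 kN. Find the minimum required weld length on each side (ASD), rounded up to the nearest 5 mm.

E49XX → F_EXX = 490 MPa.
Throat t_e = 0.707 × 12 = 8.484 mm.
r_n/Ω = (0.6 × 490 × 8.484) / 2.0 = 1247 N/mm = 1.247 kN/mm.
L_req = P / (r_n/Ω) = 1130 / 1.247 = 906.1 mm total.
Per side: 906.1 / 2 = 453 mm.
Round up → use L = 455 mm on each side.

L = 455 mm on each side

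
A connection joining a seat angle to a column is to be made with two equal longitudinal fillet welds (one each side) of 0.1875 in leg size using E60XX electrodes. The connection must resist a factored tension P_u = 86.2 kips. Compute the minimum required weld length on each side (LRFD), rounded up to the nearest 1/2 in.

L = 12.5 in on each side

E60XX → F_EXX = 60 ksi.
Throat t_e = 0.707 × 0.1875 = 0.1326 in.
φr_n = 0.75 × 0.6 × 60 × 0.1326 = 3.579 kips/in.
L_req = P_u / φr_n = 86.2 / 3.579 = 24.08 in total.
Per side: 24.08 / 2 = 12.04 in.
Round up → use L = 12.5 in on each side.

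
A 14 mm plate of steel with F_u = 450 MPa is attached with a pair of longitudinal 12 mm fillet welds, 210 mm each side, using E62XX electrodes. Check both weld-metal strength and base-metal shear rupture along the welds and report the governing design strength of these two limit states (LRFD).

E62XX → F_EXX = 620 MPa.
t_e = 0.707 × 12 = 8.484 mm; L = 420 mm.
Weld metal: φR_n = 0.75 × 0.6 × 620 × 8.484 × 420 × 10⁻³ = 994.2 kN.
Base metal (shear rupture): φR_n = 0.75 × 0.6 × 450 × 14 × 420 × 10⁻³ = 1191 kN.
Governing: weld metal.

φR_n ≈ 994 kN (weld metal governs)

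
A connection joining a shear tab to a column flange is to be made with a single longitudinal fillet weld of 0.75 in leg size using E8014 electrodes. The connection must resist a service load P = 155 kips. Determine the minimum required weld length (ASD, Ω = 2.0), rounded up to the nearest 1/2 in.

E80XX → F_EXX = 80 ksi.
Throat t_e = 0.707 × 0.75 = 0.5302 in.
r_n/Ω = (0.6 × 80 × 0.5302) / 2.0 = 12.73 kip/in.
L_req = P / (r_n/Ω) = 155 / 12.73 = 12.18 in total.
Round up → use L = 12.5 in.

L = 12.5 in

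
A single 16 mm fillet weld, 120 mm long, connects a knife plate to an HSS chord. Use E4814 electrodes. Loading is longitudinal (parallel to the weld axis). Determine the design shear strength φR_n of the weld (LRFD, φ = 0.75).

E48XX → F_EXX = 480 MPa.
Effective throat t_e = 0.707 × 16 = 11.31 mm.
Total length L = 120 mm; A_we = 11.31 × 120 = 1357 mm².
F_nw = 0.6 F_EXX = 0.6 × 480 = 288 MPa.
φR_n = 0.75 × 288 × 1357 × 10⁻³ = 293.2 kN.

φR_n ≈ 293 kN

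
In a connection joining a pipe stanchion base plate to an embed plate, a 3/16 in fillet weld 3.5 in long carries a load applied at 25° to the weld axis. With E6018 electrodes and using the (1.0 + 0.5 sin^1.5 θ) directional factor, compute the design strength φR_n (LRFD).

E60XX → F_EXX = 60 ksi.
t_e = 0.707 × 0.1875 = 0.1326 in; A_we = 0.1326 × 3.5 = 0.464 in².
Directional factor: 1.0 + 0.5 sin^1.5(25°) = 1.137.
F_nw = 0.6 × 60 × 1.137 = 40.95 ksi.
φR_n = 0.75 × 40.95 × 0.464 = 14.25 kips.

φR_n ≈ 14.2 kips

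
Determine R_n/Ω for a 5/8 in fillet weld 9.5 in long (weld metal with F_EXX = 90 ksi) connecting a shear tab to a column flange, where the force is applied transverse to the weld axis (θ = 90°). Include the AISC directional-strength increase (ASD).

t_e = 0.707 × 0.625 = 0.4419 in; A_we = 0.4419 × 9.5 = 4.198 in².
Directional factor: 1.0 + 0.5 sin^1.5(90°) = 1.5.
F_nw = 0.6 × 90 × 1.5 = 81 ksi.
R_n/Ω = (81 × 4.198) / 2.0 = 170 kips.

R_n/Ω ≈ 170 kips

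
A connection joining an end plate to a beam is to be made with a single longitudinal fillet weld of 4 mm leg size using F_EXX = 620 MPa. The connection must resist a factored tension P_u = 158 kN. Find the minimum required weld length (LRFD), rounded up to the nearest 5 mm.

L = 205 mm

Throat t_e = 0.707 × 4 = 2.828 mm.
φr_n = 0.75 × 0.6 × 620 × 2.828 × 10⁻³ = 0.789 kN/mm.
L_req = P_u / φr_n = 158 / 0.789 = 200.3 mm total.
Round up → use L = 205 mm.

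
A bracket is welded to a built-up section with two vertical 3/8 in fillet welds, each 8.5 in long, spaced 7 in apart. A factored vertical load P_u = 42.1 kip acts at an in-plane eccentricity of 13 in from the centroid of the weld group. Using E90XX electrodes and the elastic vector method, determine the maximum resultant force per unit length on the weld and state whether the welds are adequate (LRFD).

E90XX → F_EXX = 90 ksi.
Total weld length L_w = 17 in. Treat welds as unit-width lines.
Polar moment about centroid: J = 2[d³/12 + d(b/2)²] = 2[8.5³/12 + 8.5×3.5²] = 310.6 in³.
Direct shear f_v = P/L_w = 42.1 / 17 = 2.476 kip/in (vertical).
Torsion M = P·e = 42.1 × 13 = 547.3 kip·in.
Critical point at (x, y) = (3.5, 4.25) from centroid. f_tx = M·y/J = 7.489 kip/in; f_ty = M·x/J = 6.167 kip/in.
Resultant f_max = √[f_tx² + (f_v + f_ty)²] = √[7.489² + (2.476 + 6.167)²] = 11.44 kip/in.
Capacity per unit length: φr_n = 0.75 × 0.6 × 90 × (0.707 × 0.375) = 10.74 kip/in.
11.44 > 10.74 → NOT adequate.

f_max ≈ 11.4 kip/in; NOT adequate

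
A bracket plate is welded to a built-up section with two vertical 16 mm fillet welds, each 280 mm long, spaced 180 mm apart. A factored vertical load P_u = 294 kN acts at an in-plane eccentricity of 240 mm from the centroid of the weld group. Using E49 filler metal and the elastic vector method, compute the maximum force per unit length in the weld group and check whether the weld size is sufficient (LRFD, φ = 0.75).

f_max ≈ 1770 N/mm; adequate

E49XX → F_EXX = 490 MPa.
Total weld length L_w = 560 mm. Treat welds as unit-width lines.
Polar moment about centroid: J = 2[d³/12 + d(b/2)²] = 2[280³/12 + 280×90²] = 8195000 mm³.
Direct shear f_v = P/L_w = 294×10³ / 560 = 525 N/mm (vertical).
Torsion M = P·e = 294×10³ × 240 = 70560000 N·mm.
Critical point at (x, y) = (90, 140) from centroid. f_tx = M·y/J = 1205 N/mm; f_ty = M·x/J = 774.9 N/mm.
Resultant f_max = √[f_tx² + (f_v + f_ty)²] = √[1205² + (525 + 774.9)²] = 1773 N/mm.
Capacity per unit length: φr_n = 0.75 × 0.6 × 490 × (0.707 × 16) = 2494 N/mm.
1773 ≤ 2494 → adequate.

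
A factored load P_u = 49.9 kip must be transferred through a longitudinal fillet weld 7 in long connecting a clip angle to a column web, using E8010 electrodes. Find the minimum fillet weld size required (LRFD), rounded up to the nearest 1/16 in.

w = 5/16 in

E80XX → F_EXX = 80 ksi.
Total weld length L = 7 in.
Required throat t_e = P_u / (φ × 0.6 F_EXX × L) = 49.9 / (0.75 × 0.6 × 80 × 7) = 0.198 in.
Required leg w = t_e / 0.707 = 0.2801 in → use 5/16 in.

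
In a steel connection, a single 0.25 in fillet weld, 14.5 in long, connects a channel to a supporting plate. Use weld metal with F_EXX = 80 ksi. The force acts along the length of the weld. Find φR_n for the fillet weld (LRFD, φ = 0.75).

Effective throat t_e = 0.707 × 0.25 = 0.1767 in.
Total length L = 14.5 in; A_we = 0.1767 × 14.5 = 2.563 in².
F_nw = 0.6 F_EXX = 0.6 × 80 = 48 ksi.
φR_n = 0.75 × 48 × 2.563 = 92.26 kip.

φR_n ≈ 92.3 kip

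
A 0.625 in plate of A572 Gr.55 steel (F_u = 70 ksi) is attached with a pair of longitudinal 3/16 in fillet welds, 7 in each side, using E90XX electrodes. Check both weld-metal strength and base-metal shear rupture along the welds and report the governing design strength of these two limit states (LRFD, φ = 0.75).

E90XX → F_EXX = 90 ksi.
t_e = 0.707 × 0.1875 = 0.1326 in; L = 14 in.
Weld metal: φR_n = 0.75 × 0.6 × 90 × 0.1326 × 14 = 75.16 kip.
Base metal (shear rupture): φR_n = 0.75 × 0.6 × 70 × 0.625 × 14 = 275.6 kip.
Governing: weld metal.

φR_n ≈ 75.2 kip (weld metal governs)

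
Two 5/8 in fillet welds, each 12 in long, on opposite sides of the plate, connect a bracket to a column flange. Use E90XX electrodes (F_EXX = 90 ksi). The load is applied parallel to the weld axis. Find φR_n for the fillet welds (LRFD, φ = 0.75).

Effective throat t_e = 0.707 × 0.625 = 0.4419 in.
Total length L = 24 in; A_we = 0.4419 × 24 = 10.6 in².
F_nw = 0.6 F_EXX = 0.6 × 90 = 54 ksi.
φR_n = 0.75 × 54 × 10.6 = 429.5 kips.

φR_n ≈ 430 kips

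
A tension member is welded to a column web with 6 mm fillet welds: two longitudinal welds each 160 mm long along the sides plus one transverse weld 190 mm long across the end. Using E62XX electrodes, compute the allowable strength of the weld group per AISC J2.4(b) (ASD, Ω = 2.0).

R_n/Ω ≈ 439 kN

E62XX → F_EXX = 620 MPa.
t_e = 0.707 × 6 = 4.242 mm.
R_nwl = 0.6 × 620 × 4.242 × 320 × 10⁻³ = 505 kN (longitudinal, 2 welds).
R_nwt = 0.6 × 620 × 4.242 × 190 × 10⁻³ = 299.8 kN (transverse, base value).
(i) R_nwl + R_nwt = 804.8 kN; (ii) 0.85 R_nwl + 1.5 R_nwt = 879 kN.
R_n = max = 879 kN [governs: (ii)]; R_n/Ω = 439.5 kN.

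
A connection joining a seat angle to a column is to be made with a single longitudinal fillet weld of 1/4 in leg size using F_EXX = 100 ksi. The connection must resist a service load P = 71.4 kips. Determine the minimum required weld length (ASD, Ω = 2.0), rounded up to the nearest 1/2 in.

L = 13.5 in

Throat t_e = 0.707 × 0.25 = 0.1767 in.
r_n/Ω = (0.6 × 100 × 0.1767) / 2.0 = 5.302 kip/in.
L_req = P / (r_n/Ω) = 71.4 / 5.302 = 13.47 in total.
Round up → use L = 13.5 in.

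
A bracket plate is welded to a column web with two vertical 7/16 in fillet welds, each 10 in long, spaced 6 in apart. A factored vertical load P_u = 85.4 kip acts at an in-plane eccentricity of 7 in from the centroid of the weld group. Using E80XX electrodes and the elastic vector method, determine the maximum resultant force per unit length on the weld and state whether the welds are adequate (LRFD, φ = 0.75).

E80XX → F_EXX = 80 ksi.
Total weld length L_w = 20 in. Treat welds as unit-width lines.
Polar moment about centroid: J = 2[d³/12 + d(b/2)²] = 2[10³/12 + 10×3²] = 346.7 in³.
Direct shear f_v = P/L_w = 85.4 / 20 = 4.27 kip/in (vertical).
Torsion M = P·e = 85.4 × 7 = 597.8 kip·in.
Critical point at (x, y) = (3, 5) from centroid. f_tx = M·y/J = 8.622 kip/in; f_ty = M·x/J = 5.173 kip/in.
Resultant f_max = √[f_tx² + (f_v + f_ty)²] = √[8.622² + (4.27 + 5.173)²] = 12.79 kip/in.
Capacity per unit length: φr_n = 0.75 × 0.6 × 80 × (0.707 × 0.4375) = 11.14 kip/in.
12.79 > 11.14 → NOT adequate.

f_max ≈ 12.8 kip/in; NOT adequate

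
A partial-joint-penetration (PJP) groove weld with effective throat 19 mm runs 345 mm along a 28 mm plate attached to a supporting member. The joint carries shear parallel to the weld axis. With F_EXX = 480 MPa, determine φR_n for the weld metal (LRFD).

φR_n ≈ 1420 kN

Effective throat (given) t_e = 19 mm.
A_we = 19 × 345 = 6555 mm².
F_nw = 0.6 F_EXX = 288 MPa.
φR_n = 0.75 × 288 × 6555 × 10⁻³ = 1416 kN.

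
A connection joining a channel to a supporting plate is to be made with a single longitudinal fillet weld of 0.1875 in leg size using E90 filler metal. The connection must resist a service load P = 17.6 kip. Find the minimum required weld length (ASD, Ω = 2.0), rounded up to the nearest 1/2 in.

E90XX → F_EXX = 90 ksi.
Throat t_e = 0.707 × 0.1875 = 0.1326 in.
r_n/Ω = (0.6 × 90 × 0.1326) / 2.0 = 3.579 kip/in.
L_req = P / (r_n/Ω) = 17.6 / 3.579 = 4.917 in total.
Round up → use L = 5 in.

L = 5 in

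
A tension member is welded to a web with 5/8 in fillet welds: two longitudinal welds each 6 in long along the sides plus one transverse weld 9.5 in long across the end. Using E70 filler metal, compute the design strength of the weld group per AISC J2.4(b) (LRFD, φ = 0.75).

E70XX → F_EXX = 70 ksi.
t_e = 0.707 × 0.625 = 0.4419 in.
R_nwl = 0.6 × 70 × 0.4419 × 12 = 222.7 kips (longitudinal, 2 welds).
R_nwt = 0.6 × 70 × 0.4419 × 9.5 = 176.3 kips (transverse, base value).
(i) R_nwl + R_nwt = 399 kips; (ii) 0.85 R_nwl + 1.5 R_nwt = 453.8 kips.
R_n = max = 453.8 kips [governs: (ii)]; φR_n = 340.3 kips.

φR_n ≈ 340 kips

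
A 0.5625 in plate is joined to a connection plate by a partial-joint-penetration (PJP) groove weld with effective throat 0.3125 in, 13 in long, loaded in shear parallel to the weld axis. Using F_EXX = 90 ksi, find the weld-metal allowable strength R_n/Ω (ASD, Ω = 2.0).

Effective throat (given) t_e = 0.3125 in.
A_we = 0.3125 × 13 = 4.062 in².
F_nw = 0.6 F_EXX = 54 ksi.
R_n/Ω = (54 × 4.062) / 2.0 = 109.7 kips.

R_n/Ω ≈ 110 kips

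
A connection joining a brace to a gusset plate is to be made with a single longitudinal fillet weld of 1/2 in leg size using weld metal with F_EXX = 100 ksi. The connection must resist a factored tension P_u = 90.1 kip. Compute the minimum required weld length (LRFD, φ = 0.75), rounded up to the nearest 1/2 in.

L = 6 in

Throat t_e = 0.707 × 0.5 = 0.3535 in.
φr_n = 0.75 × 0.6 × 100 × 0.3535 = 15.91 kip/in.
L_req = P_u / φr_n = 90.1 / 15.91 = 5.664 in total.
Round up → use L = 6 in.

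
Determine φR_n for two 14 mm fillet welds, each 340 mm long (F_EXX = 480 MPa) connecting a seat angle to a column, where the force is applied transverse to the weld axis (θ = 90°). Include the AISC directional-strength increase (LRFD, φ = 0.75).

t_e = 0.707 × 14 = 9.898 mm; A_we = 9.898 × 680 = 6731 mm².
Directional factor: 1.0 + 0.5 sin^1.5(90°) = 1.5.
F_nw = 0.6 × 480 × 1.5 = 432 MPa.
φR_n = 0.75 × 432 × 6731 × 10⁻³ = 2181 kN.

φR_n ≈ 2180 kN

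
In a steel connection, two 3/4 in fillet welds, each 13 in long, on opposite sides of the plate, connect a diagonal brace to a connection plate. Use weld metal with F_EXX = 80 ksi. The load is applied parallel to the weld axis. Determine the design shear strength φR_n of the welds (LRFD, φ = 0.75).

φR_n ≈ 496 kip

Effective throat t_e = 0.707 × 0.75 = 0.5302 in.
Total length L = 26 in; A_we = 0.5302 × 26 = 13.79 in².
F_nw = 0.6 F_EXX = 0.6 × 80 = 48 ksi.
φR_n = 0.75 × 48 × 13.79 = 496.3 kip.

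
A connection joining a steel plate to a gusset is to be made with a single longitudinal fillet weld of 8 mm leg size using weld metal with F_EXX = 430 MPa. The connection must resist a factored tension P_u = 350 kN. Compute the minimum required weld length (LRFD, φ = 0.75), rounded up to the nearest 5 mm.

L = 320 mm

Throat t_e = 0.707 × 8 = 5.656 mm.
φr_n = 0.75 × 0.6 × 430 × 5.656 × 10⁻³ = 1.094 kN/mm.
L_req = P_u / φr_n = 350 / 1.094 = 319.8 mm total.
Round up → use L = 320 mm.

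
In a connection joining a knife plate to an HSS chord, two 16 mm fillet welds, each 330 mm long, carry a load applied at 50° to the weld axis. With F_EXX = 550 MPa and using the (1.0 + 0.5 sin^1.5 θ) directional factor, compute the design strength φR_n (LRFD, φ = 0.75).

t_e = 0.707 × 16 = 11.31 mm; A_we = 11.31 × 660 = 7466 mm².
Directional factor: 1.0 + 0.5 sin^1.5(50°) = 1.335.
F_nw = 0.6 × 550 × 1.335 = 440.6 MPa.
φR_n = 0.75 × 440.6 × 7466 × 10⁻³ = 2467 kN.

φR_n ≈ 2470 kN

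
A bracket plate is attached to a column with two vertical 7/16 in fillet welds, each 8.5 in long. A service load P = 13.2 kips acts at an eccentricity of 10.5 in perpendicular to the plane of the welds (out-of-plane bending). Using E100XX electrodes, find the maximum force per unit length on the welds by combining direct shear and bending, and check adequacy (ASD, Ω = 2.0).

E100XX → F_EXX = 100 ksi.
L_w = 2 × 8.5 = 17 in; section modulus (unit throat) S = 2 × L²/6 = 24.08 in².
Direct shear f_v = P/L_w = 13.2/17 = 0.7765 kip/in.
Moment M = P × e = 13.2 × 10.5 = 138.6 kip·in; bending f_b = M/S = 5.755 kip/in.
f_max = √(f_v² + f_b²) = √(0.7765² + 5.755²) = 5.807 kip/in.
r_n/Ω = (1/2.0) × 0.6 × 100 × (0.707 × 0.4375) = 9.279 kip/in → adequate.

f_max ≈ 5.81 kip/in; adequate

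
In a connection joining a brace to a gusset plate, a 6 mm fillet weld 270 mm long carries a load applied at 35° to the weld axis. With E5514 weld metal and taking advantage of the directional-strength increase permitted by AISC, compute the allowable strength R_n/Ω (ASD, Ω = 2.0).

R_n/Ω ≈ 230 kN

E55XX → F_EXX = 550 MPa.
t_e = 0.707 × 6 = 4.242 mm; A_we = 4.242 × 270 = 1145 mm².
Directional factor: 1.0 + 0.5 sin^1.5(35°) = 1.217.
F_nw = 0.6 × 550 × 1.217 = 401.7 MPa.
R_n/Ω = (401.7 × 1145) / 2.0 × 10⁻³ = 230 kN.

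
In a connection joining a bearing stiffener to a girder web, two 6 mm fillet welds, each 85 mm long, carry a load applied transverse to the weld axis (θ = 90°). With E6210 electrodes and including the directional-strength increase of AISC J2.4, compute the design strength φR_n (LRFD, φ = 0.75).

E62XX → F_EXX = 620 MPa.
t_e = 0.707 × 6 = 4.242 mm; A_we = 4.242 × 170 = 721.1 mm².
Directional factor: 1.0 + 0.5 sin^1.5(90°) = 1.5.
F_nw = 0.6 × 620 × 1.5 = 558 MPa.
φR_n = 0.75 × 558 × 721.1 × 10⁻³ = 301.8 kN.

φR_n ≈ 302 kN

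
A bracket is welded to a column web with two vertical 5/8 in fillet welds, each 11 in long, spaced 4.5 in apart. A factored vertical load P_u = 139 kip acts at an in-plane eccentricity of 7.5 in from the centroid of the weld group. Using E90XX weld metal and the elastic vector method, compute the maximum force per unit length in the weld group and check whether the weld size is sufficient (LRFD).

E90XX → F_EXX = 90 ksi.
Total weld length L_w = 22 in. Treat welds as unit-width lines.
Polar moment about centroid: J = 2[d³/12 + d(b/2)²] = 2[11³/12 + 11×2.25²] = 333.2 in³.
Direct shear f_v = P/L_w = 139 / 22 = 6.318 kip/in (vertical).
Torsion M = P·e = 139 × 7.5 = 1042.5 kip·in.
Critical point at (x, y) = (2.25, 5.5) from centroid. f_tx = M·y/J = 17.21 kip/in; f_ty = M·x/J = 7.04 kip/in.
Resultant f_max = √[f_tx² + (f_v + f_ty)²] = √[17.21² + (6.318 + 7.04)²] = 21.78 kip/in.
Capacity per unit length: φr_n = 0.75 × 0.6 × 90 × (0.707 × 0.625) = 17.9 kip/in.
21.78 > 17.9 → NOT adequate.

f_max ≈ 21.8 kip/in; NOT adequate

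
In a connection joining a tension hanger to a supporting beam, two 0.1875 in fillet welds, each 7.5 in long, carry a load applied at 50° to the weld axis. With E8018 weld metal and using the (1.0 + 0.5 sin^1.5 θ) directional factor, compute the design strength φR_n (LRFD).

φR_n ≈ 95.6 kips

E80XX → F_EXX = 80 ksi.
t_e = 0.707 × 0.1875 = 0.1326 in; A_we = 0.1326 × 15 = 1.988 in².
Directional factor: 1.0 + 0.5 sin^1.5(50°) = 1.335.
F_nw = 0.6 × 80 × 1.335 = 64.09 ksi.
φR_n = 0.75 × 64.09 × 1.988 = 95.58 kips.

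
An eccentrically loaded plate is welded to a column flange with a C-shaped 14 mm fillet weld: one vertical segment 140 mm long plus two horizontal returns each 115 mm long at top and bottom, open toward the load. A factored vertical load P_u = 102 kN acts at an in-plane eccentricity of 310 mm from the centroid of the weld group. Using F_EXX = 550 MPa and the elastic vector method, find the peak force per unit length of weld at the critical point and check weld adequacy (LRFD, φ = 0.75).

Total weld length L_w = 370 mm. Treat welds as unit-width lines.
Centroid: x̄ = 2×115×57.5 / 370 = 35.74 mm from the vertical weld.
Polar moment about centroid: J = I_x + I_y = [140³/12 + 2×115×70²] + [140×35.74² + 2(115³/12 + 115×21.76²)] = 1897000 mm³.
Direct shear f_v = P/L_w = 102×10³ / 370 = 275.7 N/mm (vertical).
Torsion M = P·e = 102×10³ × 310 = 31620000 N·mm.
Critical point at (x, y) = (79.26, 70) from centroid. f_tx = M·y/J = 1167 N/mm; f_ty = M·x/J = 1321 N/mm.
Resultant f_max = √[f_tx² + (f_v + f_ty)²] = √[1167² + (275.7 + 1321)²] = 1978 N/mm.
Capacity per unit length: φr_n = 0.75 × 0.6 × 550 × (0.707 × 14) = 2450 N/mm.
1978 ≤ 2450 → adequate.

f_max ≈ 1980 N/mm; adequate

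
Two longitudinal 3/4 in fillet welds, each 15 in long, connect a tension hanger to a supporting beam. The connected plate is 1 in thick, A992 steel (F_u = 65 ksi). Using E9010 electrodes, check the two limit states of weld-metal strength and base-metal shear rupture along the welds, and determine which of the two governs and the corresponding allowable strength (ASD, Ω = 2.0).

R_n/Ω ≈ 430 kips (weld metal governs)

E90XX → F_EXX = 90 ksi.
t_e = 0.707 × 0.75 = 0.5302 in; L = 30 in.
Weld metal: R_n/Ω = (1/2.0) × 0.6 × 90 × 0.5302 × 30 = 429.5 kips.
Base metal (shear rupture): R_n/Ω = (1/2.0) × 0.6 × 65 × 1 × 30 = 585 kips.
Governing: weld metal.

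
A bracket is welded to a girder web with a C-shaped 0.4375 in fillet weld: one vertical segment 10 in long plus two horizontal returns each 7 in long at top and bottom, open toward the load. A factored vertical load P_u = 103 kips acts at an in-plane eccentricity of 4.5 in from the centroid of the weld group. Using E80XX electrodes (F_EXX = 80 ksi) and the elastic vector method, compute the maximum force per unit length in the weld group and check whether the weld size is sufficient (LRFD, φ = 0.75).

f_max ≈ 9.34 kip/in; adequate

Total weld length L_w = 24 in. Treat welds as unit-width lines.
Centroid: x̄ = 2×7×3.5 / 24 = 2.042 in from the vertical weld.
Polar moment about centroid: J = I_x + I_y = [10³/12 + 2×7×5²] + [10×2.042² + 2(7³/12 + 7×1.458²)] = 562 in³.
Direct shear f_v = P/L_w = 103 / 24 = 4.292 kip/in (vertical).
Torsion M = P·e = 103 × 4.5 = 463.5 kip·in.
Critical point at (x, y) = (4.958, 5) from centroid. f_tx = M·y/J = 4.124 kip/in; f_ty = M·x/J = 4.09 kip/in.
Resultant f_max = √[f_tx² + (f_v + f_ty)²] = √[4.124² + (4.292 + 4.09)²] = 9.341 kip/in.
Capacity per unit length: φr_n = 0.75 × 0.6 × 80 × (0.707 × 0.4375) = 11.14 kip/in.
9.341 ≤ 11.14 → adequate.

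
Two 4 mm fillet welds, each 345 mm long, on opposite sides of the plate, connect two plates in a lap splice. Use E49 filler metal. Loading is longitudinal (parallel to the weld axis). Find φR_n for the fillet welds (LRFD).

E49XX → F_EXX = 490 MPa.
Effective throat t_e = 0.707 × 4 = 2.828 mm.
Total length L = 690 mm; A_we = 2.828 × 690 = 1951 mm².
F_nw = 0.6 F_EXX = 0.6 × 490 = 294 MPa.
φR_n = 0.75 × 294 × 1951 × 10⁻³ = 430.3 kN.

φR_n ≈ 430 kN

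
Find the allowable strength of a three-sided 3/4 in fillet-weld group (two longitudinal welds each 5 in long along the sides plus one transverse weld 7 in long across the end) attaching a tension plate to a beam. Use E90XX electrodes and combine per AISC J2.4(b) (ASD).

R_n/Ω ≈ 272 kips

E90XX → F_EXX = 90 ksi.
t_e = 0.707 × 0.75 = 0.5302 in.
R_nwl = 0.6 × 90 × 0.5302 × 10 = 286.3 kips (longitudinal, 2 welds).
R_nwt = 0.6 × 90 × 0.5302 × 7 = 200.4 kips (transverse, base value).
(i) R_nwl + R_nwt = 486.8 kips; (ii) 0.85 R_nwl + 1.5 R_nwt = 544 kips.
R_n = max = 544 kips [governs: (ii)]; R_n/Ω = 272 kips.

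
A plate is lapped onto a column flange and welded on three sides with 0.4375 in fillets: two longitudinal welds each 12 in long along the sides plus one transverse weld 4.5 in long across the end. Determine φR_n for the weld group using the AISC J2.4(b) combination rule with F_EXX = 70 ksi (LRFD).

φR_n ≈ 278 kips

t_e = 0.707 × 0.4375 = 0.3093 in.
R_nwl = 0.6 × 70 × 0.3093 × 24 = 311.8 kips (longitudinal, 2 welds).
R_nwt = 0.6 × 70 × 0.3093 × 4.5 = 58.46 kips (transverse, base value).
(i) R_nwl + R_nwt = 370.2 kips; (ii) 0.85 R_nwl + 1.5 R_nwt = 352.7 kips.
R_n = max = 370.2 kips [governs: (i)]; φR_n = 277.7 kips.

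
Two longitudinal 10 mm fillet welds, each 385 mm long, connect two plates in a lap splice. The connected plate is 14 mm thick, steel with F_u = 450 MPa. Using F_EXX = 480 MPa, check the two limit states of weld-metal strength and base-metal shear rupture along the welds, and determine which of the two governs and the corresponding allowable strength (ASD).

R_n/Ω ≈ 784 kN (weld metal governs)

t_e = 0.707 × 10 = 7.07 mm; L = 770 mm.
Weld metal: R_n/Ω = (1/2.0) × 0.6 × 480 × 7.07 × 770 × 10⁻³ = 783.9 kN.
Base metal (shear rupture): R_n/Ω = (1/2.0) × 0.6 × 450 × 14 × 770 × 10⁻³ = 1455 kN.
Governing: weld metal.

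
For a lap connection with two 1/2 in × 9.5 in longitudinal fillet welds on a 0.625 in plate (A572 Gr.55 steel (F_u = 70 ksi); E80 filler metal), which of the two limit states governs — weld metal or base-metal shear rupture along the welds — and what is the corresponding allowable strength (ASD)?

R_n/Ω ≈ 161 kips (weld metal governs)

E80XX → F_EXX = 80 ksi.
t_e = 0.707 × 0.5 = 0.3535 in; L = 19 in.
Weld metal: R_n/Ω = (1/2.0) × 0.6 × 80 × 0.3535 × 19 = 161.2 kips.
Base metal (shear rupture): R_n/Ω = (1/2.0) × 0.6 × 70 × 0.625 × 19 = 249.4 kips.
Governing: weld metal.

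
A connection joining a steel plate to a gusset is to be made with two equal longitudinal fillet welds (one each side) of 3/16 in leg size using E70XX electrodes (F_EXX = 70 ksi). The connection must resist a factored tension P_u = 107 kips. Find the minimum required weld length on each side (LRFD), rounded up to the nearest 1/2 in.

L = 13 in on each side

Throat t_e = 0.707 × 0.1875 = 0.1326 in.
φr_n = 0.75 × 0.6 × 70 × 0.1326 = 4.176 kips/in.
L_req = P_u / φr_n = 107 / 4.176 = 25.62 in total.
Per side: 25.62 / 2 = 12.81 in.
Round up → use L = 13 in on each side.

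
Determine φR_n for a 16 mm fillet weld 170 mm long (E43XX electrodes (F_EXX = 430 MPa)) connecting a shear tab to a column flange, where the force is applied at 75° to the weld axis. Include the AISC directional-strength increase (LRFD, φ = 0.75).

φR_n ≈ 549 kN

t_e = 0.707 × 16 = 11.31 mm; A_we = 11.31 × 170 = 1923 mm².
Directional factor: 1.0 + 0.5 sin^1.5(75°) = 1.475.
F_nw = 0.6 × 430 × 1.475 = 380.5 MPa.
φR_n = 0.75 × 380.5 × 1923 × 10⁻³ = 548.7 kN.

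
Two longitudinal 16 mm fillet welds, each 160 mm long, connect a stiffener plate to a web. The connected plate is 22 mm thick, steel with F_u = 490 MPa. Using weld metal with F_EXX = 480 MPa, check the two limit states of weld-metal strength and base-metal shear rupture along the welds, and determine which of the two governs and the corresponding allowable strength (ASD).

R_n/Ω ≈ 521 kN (weld metal governs)

t_e = 0.707 × 16 = 11.31 mm; L = 320 mm.
Weld metal: R_n/Ω = (1/2.0) × 0.6 × 480 × 11.31 × 320 × 10⁻³ = 521.3 kN.
Base metal (shear rupture): R_n/Ω = (1/2.0) × 0.6 × 490 × 22 × 320 × 10⁻³ = 1035 kN.
Governing: weld metal.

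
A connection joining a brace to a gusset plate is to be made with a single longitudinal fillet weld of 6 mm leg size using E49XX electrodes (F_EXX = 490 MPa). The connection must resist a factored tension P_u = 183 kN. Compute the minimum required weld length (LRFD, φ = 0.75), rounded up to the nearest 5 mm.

L = 200 mm

Throat t_e = 0.707 × 6 = 4.242 mm.
φr_n = 0.75 × 0.6 × 490 × 4.242 × 10⁻³ = 0.9354 kN/mm.
L_req = P_u / φr_n = 183 / 0.9354 = 195.6 mm total.
Round up → use L = 200 mm.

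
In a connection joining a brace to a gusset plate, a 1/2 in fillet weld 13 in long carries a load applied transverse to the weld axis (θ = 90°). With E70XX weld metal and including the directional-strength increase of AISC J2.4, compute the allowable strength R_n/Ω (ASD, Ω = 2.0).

E70XX → F_EXX = 70 ksi.
t_e = 0.707 × 0.5 = 0.3535 in; A_we = 0.3535 × 13 = 4.595 in².
Directional factor: 1.0 + 0.5 sin^1.5(90°) = 1.5.
F_nw = 0.6 × 70 × 1.5 = 63 ksi.
R_n/Ω = (63 × 4.595) / 2.0 = 144.8 kips.

R_n/Ω ≈ 145 kips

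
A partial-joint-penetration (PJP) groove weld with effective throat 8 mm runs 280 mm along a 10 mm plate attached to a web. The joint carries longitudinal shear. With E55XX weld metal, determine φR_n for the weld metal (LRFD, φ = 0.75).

E55XX → F_EXX = 550 MPa.
Effective throat (given) t_e = 8 mm.
A_we = 8 × 280 = 2240 mm².
F_nw = 0.6 F_EXX = 330 MPa.
φR_n = 0.75 × 330 × 2240 × 10⁻³ = 554.4 kN.

φR_n ≈ 554 kN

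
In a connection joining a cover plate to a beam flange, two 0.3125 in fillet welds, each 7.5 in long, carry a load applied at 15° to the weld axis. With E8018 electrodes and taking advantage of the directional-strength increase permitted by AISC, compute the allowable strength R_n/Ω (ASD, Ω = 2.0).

R_n/Ω ≈ 84.8 kip

E80XX → F_EXX = 80 ksi.
t_e = 0.707 × 0.3125 = 0.2209 in; A_we = 0.2209 × 15 = 3.314 in².
Directional factor: 1.0 + 0.5 sin^1.5(15°) = 1.066.
F_nw = 0.6 × 80 × 1.066 = 51.16 ksi.
R_n/Ω = (51.16 × 3.314) / 2.0 = 84.77 kip.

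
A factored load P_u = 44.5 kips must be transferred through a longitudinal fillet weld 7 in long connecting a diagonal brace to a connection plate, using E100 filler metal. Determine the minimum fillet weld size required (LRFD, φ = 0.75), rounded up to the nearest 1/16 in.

w = 1/4 in

E100XX → F_EXX = 100 ksi.
Total weld length L = 7 in.
Required throat t_e = P_u / (φ × 0.6 F_EXX × L) = 44.5 / (0.75 × 0.6 × 100 × 7) = 0.1413 in.
Required leg w = t_e / 0.707 = 0.1998 in → use 1/4 in.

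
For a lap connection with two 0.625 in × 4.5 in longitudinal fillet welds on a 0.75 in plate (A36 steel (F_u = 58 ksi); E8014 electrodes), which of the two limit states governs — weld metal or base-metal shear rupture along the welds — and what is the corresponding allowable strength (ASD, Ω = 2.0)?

R_n/Ω ≈ 95.4 kip (weld metal governs)

E80XX → F_EXX = 80 ksi.
t_e = 0.707 × 0.625 = 0.4419 in; L = 9 in.
Weld metal: R_n/Ω = (1/2.0) × 0.6 × 80 × 0.4419 × 9 = 95.44 kip.
Base metal (shear rupture): R_n/Ω = (1/2.0) × 0.6 × 58 × 0.75 × 9 = 117.4 kip.
Governing: weld metal.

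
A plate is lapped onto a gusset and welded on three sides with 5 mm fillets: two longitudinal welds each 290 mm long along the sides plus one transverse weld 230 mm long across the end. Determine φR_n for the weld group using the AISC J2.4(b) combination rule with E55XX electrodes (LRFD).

E55XX → F_EXX = 550 MPa.
t_e = 0.707 × 5 = 3.535 mm.
R_nwl = 0.6 × 550 × 3.535 × 580 × 10⁻³ = 676.6 kN (longitudinal, 2 welds).
R_nwt = 0.6 × 550 × 3.535 × 230 × 10⁻³ = 268.3 kN (transverse, base value).
(i) R_nwl + R_nwt = 944.9 kN; (ii) 0.85 R_nwl + 1.5 R_nwt = 977.6 kN.
R_n = max = 977.6 kN [governs: (ii)]; φR_n = 733.2 kN.

φR_n ≈ 733 kN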